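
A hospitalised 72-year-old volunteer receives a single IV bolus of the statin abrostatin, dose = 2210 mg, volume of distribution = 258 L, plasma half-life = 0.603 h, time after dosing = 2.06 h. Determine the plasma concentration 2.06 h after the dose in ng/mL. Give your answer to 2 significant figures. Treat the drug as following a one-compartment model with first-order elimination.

800 ng/mL

C₀ = Dose / Vd = 2210 / 258 = 8.566 mg/L
k = ln2 / t½ = 0.693147 / 0.603 = 1.149 h⁻¹
C = C₀ · e^(−k·t) = 8.566 × e^(−1.149 × 2.06)
  = 8.566 × 0.09377 = 0.8032 mg/L
Convert: 0.8032 mg/L × 1000 = 803.2 ng/mL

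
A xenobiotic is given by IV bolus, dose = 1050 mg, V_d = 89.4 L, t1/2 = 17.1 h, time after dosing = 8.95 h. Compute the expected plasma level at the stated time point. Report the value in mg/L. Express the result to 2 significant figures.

C₀ = Dose / Vd = 1050 / 89.4 = 11.74 mg/L
k = ln2 / t½ = 0.693147 / 17.1 = 0.04053 h⁻¹
C = C₀ · e^(−k·t) = 11.74 × e^(−0.04053 × 8.95)
  = 11.74 × 0.6958 = 8.169 mg/L

8.2 mg/L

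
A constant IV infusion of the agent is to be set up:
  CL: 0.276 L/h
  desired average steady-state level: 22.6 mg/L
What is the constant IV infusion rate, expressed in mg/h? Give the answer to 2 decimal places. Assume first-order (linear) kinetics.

6.24 mg/h

At steady state, infusion rate R₀ = Css × CL = 22.6 × 0.2760 = 6.238 mg/h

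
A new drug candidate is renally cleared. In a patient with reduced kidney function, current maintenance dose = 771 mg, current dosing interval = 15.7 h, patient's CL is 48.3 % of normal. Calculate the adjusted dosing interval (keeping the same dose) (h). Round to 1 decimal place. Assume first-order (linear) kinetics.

To keep the same average steady-state level, dosing rate must scale with clearance.
CL ratio = 48.3 / 100 = 0.4830
New interval (same dose) = 15.7 / 0.4830 = 32.51 h

32.5 h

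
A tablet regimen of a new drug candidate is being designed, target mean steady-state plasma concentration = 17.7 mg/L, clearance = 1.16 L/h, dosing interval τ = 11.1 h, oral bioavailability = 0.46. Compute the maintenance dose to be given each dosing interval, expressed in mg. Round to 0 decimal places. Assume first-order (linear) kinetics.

495 mg

At steady state, F × (Dose/τ) = Css × CL.
Dose = Css × CL × τ / F = 17.7 × 1.160 × 11.1 / 0.46 = 495.4 mg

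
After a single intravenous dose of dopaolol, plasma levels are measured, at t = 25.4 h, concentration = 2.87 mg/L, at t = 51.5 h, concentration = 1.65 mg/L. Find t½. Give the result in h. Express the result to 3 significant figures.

32.7 h

k = ln(C₁/C₂) / (t₂ − t₁) = ln(2.87/1.65) / (51.5 − 25.4)
  = 0.5535 / 26.10 = 0.02121 h⁻¹
t½ = ln2 / k = 0.693147 / 0.02121 = 32.68 h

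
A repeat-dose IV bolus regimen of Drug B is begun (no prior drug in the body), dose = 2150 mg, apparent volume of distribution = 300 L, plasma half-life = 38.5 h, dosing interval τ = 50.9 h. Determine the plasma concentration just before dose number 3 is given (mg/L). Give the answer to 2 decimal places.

C₀ per dose = Dose / Vd = 2150 / 300 = 7.167 mg/L
k = ln2 / t½ = 0.693147 / 38.5 = 0.01800 h⁻¹
Fraction remaining after one interval: r = e^(−kτ) = e^(−0.01800 × 50.9) = 0.4000
Before dose 3, 2 doses have been given (aged 1τ, 2τ).
C_trough = C₀ × (r + r²) = 7.167 × (0.4000 + 0.1600) = 4.014 mg/L

4.01 mg/L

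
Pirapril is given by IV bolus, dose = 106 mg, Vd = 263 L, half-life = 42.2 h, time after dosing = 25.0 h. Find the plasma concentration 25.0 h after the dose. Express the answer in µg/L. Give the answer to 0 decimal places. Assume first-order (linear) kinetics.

C₀ = Dose / Vd = 106.0 / 263 = 0.4030 mg/L
k = ln2 / t½ = 0.693147 / 42.2 = 0.01643 h⁻¹
C = C₀ · e^(−k·t) = 0.4030 × e^(−0.01643 × 25.0)
  = 0.4030 × 0.6632 = 0.2673 mg/L
Convert: 0.2673 mg/L × 1000 = 267.3 µg/L

267 µg/L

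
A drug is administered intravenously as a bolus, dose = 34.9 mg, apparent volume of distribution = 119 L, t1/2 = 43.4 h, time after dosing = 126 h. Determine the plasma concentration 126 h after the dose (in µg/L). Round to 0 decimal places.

C₀ = Dose / Vd = 34.90 / 119 = 0.2933 mg/L
k = ln2 / t½ = 0.693147 / 43.4 = 0.01597 h⁻¹
C = C₀ · e^(−k·t) = 0.2933 × e^(−0.01597 × 126)
  = 0.2933 × 0.1337 = 0.03921 mg/L
Convert: 0.03921 mg/L × 1000 = 39.21 µg/L

39 µg/L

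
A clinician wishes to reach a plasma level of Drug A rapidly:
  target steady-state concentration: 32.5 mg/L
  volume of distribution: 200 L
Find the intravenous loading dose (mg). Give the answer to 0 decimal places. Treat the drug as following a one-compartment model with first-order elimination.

LD = Css × Vd = 32.5 × 200 = 6500 mg

6500 mg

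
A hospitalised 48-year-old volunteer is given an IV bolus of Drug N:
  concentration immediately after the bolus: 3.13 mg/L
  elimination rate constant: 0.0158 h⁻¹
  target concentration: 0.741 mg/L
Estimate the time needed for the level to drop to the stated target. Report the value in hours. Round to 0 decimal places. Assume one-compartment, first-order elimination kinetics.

t = ln(C₀ / C) / k = ln(3.130 / 0.741) / 0.01580
  = ln(4.224) / 0.01580 = 1.441 / 0.01580 = 91.20 h

91 h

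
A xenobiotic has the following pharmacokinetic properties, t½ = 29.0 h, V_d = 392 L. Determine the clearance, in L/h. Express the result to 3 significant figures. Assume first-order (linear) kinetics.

k = ln2 / t½ = 0.693147 / 29.0 = 0.02390 h⁻¹
CL = k × Vd = 0.02390 × 392 = 9.369 L/h

9.37 L/h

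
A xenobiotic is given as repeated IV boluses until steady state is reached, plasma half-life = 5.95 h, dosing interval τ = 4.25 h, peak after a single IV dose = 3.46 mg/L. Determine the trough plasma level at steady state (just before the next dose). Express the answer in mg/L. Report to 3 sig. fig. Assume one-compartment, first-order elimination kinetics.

5.40 mg/L

k = ln2 / t½ = 0.693147 / 5.95 = 0.1165 h⁻¹
e^(−kτ) = e^(−0.1165 × 4.25) = 0.6095
Accumulation ratio R = 1 / (1 − e^(−kτ)) = 1 / (1 − 0.6095) = 2.561
Steady-state trough = C₀ × R × e^(−kτ) = 3.46 × 2.561 × 0.6095 = 5.401 mg/L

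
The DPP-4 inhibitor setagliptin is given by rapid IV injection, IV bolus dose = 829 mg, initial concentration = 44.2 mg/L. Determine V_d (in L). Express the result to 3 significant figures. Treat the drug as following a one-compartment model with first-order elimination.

Vd = Dose / C₀ = 829.0 / 44.2 = 18.76 L

18.8 L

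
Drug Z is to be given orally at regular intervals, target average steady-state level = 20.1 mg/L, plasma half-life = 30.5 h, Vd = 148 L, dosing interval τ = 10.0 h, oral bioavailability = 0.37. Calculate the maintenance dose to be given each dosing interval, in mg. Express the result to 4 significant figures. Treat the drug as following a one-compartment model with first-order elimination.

1827 mg

k = ln2 / t½ = 0.693147 / 30.5 = 0.02273 h⁻¹
CL = k × Vd = 0.02273 × 148 = 3.364 L/h
At steady state, F × (Dose/τ) = Css × CL.
Dose = Css × CL × τ / F = 20.1 × 3.364 × 10.0 / 0.37 = 1827 mg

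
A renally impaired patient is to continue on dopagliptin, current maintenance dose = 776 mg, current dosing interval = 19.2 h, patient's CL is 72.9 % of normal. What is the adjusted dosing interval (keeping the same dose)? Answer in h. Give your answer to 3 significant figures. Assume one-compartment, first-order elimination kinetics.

26.3 h

To keep the same average steady-state level, dosing rate must scale with clearance.
CL ratio = 72.9 / 100 = 0.7290
New interval (same dose) = 19.2 / 0.7290 = 26.34 h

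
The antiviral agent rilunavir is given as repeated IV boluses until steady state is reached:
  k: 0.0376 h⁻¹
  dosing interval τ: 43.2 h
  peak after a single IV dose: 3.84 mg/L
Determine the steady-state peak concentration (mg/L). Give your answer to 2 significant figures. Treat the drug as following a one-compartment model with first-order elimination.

e^(−kτ) = e^(−0.03760 × 43.2) = 0.1970
Accumulation ratio R = 1 / (1 − e^(−kτ)) = 1 / (1 − 0.1970) = 1.245
Steady-state peak = C₀ × R = 3.84 × 1.245 = 4.781 mg/L

4.8 mg/L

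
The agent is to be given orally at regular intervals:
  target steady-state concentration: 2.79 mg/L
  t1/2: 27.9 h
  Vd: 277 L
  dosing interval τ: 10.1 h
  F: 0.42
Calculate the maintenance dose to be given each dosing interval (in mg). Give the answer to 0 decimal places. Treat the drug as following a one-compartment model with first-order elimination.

462 mg

k = ln2 / t½ = 0.693147 / 27.9 = 0.02484 h⁻¹
CL = k × Vd = 0.02484 × 277 = 6.881 L/h
At steady state, F × (Dose/τ) = Css × CL.
Dose = Css × CL × τ / F = 2.79 × 6.881 × 10.1 / 0.42 = 461.7 mg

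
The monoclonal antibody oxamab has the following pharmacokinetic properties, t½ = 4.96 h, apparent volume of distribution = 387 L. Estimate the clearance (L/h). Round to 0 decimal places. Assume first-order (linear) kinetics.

54 L/h

k = ln2 / t½ = 0.693147 / 4.96 = 0.1397 h⁻¹
CL = k × Vd = 0.1397 × 387 = 54.06 L/h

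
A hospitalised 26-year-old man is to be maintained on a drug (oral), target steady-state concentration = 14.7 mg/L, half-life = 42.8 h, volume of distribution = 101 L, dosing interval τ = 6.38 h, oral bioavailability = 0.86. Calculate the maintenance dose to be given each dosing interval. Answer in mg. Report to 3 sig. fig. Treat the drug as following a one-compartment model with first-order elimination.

178 mg

k = ln2 / t½ = 0.693147 / 42.8 = 0.01620 h⁻¹
CL = k × Vd = 0.01620 × 101 = 1.636 L/h
At steady state, F × (Dose/τ) = Css × CL.
Dose = Css × CL × τ / F = 14.7 × 1.636 × 6.38 / 0.86 = 178.4 mg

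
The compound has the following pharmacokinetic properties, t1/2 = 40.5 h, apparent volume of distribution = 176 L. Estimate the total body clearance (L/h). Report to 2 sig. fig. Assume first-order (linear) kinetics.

k = ln2 / t½ = 0.693147 / 40.5 = 0.01711 h⁻¹
CL = k × Vd = 0.01711 × 176 = 3.011 L/h

3.0 L/h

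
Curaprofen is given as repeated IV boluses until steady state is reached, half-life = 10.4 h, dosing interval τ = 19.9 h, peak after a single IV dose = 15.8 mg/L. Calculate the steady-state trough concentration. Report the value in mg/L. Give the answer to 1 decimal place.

k = ln2 / t½ = 0.693147 / 10.4 = 0.06665 h⁻¹
e^(−kτ) = e^(−0.06665 × 19.9) = 0.2654
Accumulation ratio R = 1 / (1 − e^(−kτ)) = 1 / (1 − 0.2654) = 1.361
Steady-state trough = C₀ × R × e^(−kτ) = 15.8 × 1.361 × 0.2654 = 5.707 mg/L

5.7 mg/L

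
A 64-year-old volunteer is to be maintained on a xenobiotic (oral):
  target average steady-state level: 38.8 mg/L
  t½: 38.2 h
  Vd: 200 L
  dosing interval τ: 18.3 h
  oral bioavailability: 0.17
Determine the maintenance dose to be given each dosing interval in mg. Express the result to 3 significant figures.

15200 mg

k = ln2 / t½ = 0.693147 / 38.2 = 0.01815 h⁻¹
CL = k × Vd = 0.01815 × 200 = 3.630 L/h
At steady state, F × (Dose/τ) = Css × CL.
Dose = Css × CL × τ / F = 38.8 × 3.630 × 18.3 / 0.17 = 15160 mg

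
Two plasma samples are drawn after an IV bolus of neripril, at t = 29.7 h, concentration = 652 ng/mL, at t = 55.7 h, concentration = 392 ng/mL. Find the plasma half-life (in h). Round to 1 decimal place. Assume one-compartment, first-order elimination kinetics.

35.4 h

k = ln(C₁/C₂) / (t₂ − t₁) = ln(652/392) / (55.7 − 29.7)
  = 0.5088 / 26.00 = 0.01957 h⁻¹
t½ = ln2 / k = 0.693147 / 0.01957 = 35.42 h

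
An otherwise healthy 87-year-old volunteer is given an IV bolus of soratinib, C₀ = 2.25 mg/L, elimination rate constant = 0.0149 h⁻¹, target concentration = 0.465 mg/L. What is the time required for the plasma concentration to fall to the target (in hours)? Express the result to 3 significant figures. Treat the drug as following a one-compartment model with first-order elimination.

t = ln(C₀ / C) / k = ln(2.250 / 0.465) / 0.01490
  = ln(4.839) / 0.01490 = 1.577 / 0.01490 = 105.8 h

106 h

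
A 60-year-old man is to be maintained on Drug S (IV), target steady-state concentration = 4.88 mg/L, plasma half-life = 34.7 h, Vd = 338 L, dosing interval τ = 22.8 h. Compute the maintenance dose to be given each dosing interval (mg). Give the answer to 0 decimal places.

k = ln2 / t½ = 0.693147 / 34.7 = 0.01998 h⁻¹
CL = k × Vd = 0.01998 × 338 = 6.753 L/h
At steady state, Dose/τ = Css × CL.
Dose = Css × CL × τ = 4.88 × 6.753 × 22.8 = 751.4 mg

751 mg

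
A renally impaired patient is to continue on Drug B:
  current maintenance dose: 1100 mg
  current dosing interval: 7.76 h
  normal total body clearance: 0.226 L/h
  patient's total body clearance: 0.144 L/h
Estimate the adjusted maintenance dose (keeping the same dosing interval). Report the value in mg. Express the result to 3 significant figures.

701 mg

To keep the same average steady-state level, dosing rate must scale with clearance.
CL ratio = 0.144 / 0.226 = 0.6372
New dose (same interval) = 1100 × 0.6372 = 700.9 mg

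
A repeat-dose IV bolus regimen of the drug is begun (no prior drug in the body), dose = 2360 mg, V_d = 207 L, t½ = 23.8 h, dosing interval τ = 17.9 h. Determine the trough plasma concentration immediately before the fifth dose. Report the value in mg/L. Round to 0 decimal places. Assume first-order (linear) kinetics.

C₀ per dose = Dose / Vd = 2360 / 207 = 11.40 mg/L
k = ln2 / t½ = 0.693147 / 23.8 = 0.02912 h⁻¹
Fraction remaining after one interval: r = e^(−kτ) = e^(−0.02912 × 17.9) = 0.5938
Before dose 5, 4 doses have been given (aged 1τ, 2τ, 3τ, 4τ).
C_trough = C₀ × (r + r² + … + r^4) = C₀ × r(1−r^4)/(1−r)
        = 11.40 × 0.5938 × (1 − 0.1243) / (1 − 0.5938) = 14.59 mg/L

15 mg/L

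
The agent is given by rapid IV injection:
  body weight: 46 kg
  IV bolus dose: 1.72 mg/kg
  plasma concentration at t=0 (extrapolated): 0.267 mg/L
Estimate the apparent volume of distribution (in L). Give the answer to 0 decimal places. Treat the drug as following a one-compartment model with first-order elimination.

296 L

Dose = 1.72 × 46 = 79.12 mg
Vd = Dose / C₀ = 79.12 / 0.267 = 296.3 L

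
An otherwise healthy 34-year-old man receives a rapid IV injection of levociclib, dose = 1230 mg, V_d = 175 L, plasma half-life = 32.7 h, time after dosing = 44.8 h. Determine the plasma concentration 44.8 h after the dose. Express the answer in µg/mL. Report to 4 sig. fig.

2.719 µg/mL

C₀ = Dose / Vd = 1230 / 175 = 7.029 mg/L
k = ln2 / t½ = 0.693147 / 32.7 = 0.02120 h⁻¹
C = C₀ · e^(−k·t) = 7.029 × e^(−0.02120 × 44.8)
  = 7.029 × 0.3868 = 2.719 mg/L
(2.719 mg/L = 2.719 µg/mL)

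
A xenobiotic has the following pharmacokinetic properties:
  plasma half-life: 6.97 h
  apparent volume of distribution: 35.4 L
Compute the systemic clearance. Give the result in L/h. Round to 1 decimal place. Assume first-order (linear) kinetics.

k = ln2 / t½ = 0.693147 / 6.97 = 0.09945 h⁻¹
CL = k × Vd = 0.09945 × 35.4 = 3.521 L/h

3.5 L/h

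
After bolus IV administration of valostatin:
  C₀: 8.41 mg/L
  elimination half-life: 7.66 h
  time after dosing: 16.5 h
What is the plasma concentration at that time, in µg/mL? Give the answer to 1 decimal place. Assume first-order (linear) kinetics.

k = ln2 / t½ = 0.693147 / 7.66 = 0.09049 h⁻¹
C = C₀ · e^(−k·t) = 8.410 × e^(−0.09049 × 16.5)
  = 8.410 × 0.2247 = 1.890 mg/L
(1.890 mg/L = 1.890 µg/mL)

1.9 µg/mL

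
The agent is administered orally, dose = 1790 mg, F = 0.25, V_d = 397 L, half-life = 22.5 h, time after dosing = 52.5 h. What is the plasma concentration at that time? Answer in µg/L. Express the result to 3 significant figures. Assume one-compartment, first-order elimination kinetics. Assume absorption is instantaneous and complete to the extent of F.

224 µg/L

Amount reaching circulation = F × Dose = 0.25 × 1790 = 447.5 mg
C₀ = F·Dose / Vd = 447.5 / 397 = 1.127 mg/L
k = ln2 / t½ = 0.693147 / 22.5 = 0.03081 h⁻¹
C = C₀ · e^(−k·t) = 1.127 × e^(−0.03081 × 52.5)
  = 1.127 × 0.1984 = 0.2236 mg/L
Convert: 0.2236 mg/L × 1000 = 223.6 µg/L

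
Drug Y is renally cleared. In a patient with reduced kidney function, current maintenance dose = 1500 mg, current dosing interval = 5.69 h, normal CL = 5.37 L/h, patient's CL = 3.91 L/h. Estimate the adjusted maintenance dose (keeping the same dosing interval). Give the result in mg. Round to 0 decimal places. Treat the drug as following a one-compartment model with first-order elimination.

To keep the same average steady-state level, dosing rate must scale with clearance.
CL ratio = 3.91 / 5.37 = 0.7281
New dose (same interval) = 1500 × 0.7281 = 1092 mg

1092 mg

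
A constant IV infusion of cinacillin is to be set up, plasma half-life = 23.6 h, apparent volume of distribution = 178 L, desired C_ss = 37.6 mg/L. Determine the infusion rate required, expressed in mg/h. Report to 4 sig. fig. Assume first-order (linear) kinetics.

k = ln2 / t½ = 0.693147 / 23.6 = 0.02937 h⁻¹
CL = k × Vd = 0.02937 × 178 = 5.228 L/h
At steady state, infusion rate R₀ = Css × CL = 37.6 × 5.228 = 196.6 mg/h

196.6 mg/h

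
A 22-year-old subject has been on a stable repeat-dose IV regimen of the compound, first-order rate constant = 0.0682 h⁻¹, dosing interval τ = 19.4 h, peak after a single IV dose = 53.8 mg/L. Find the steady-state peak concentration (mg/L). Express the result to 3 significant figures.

e^(−kτ) = e^(−0.06820 × 19.4) = 0.2663
Accumulation ratio R = 1 / (1 − e^(−kτ)) = 1 / (1 − 0.2663) = 1.363
Steady-state peak = C₀ × R = 53.8 × 1.363 = 73.33 mg/L

73.3 mg/L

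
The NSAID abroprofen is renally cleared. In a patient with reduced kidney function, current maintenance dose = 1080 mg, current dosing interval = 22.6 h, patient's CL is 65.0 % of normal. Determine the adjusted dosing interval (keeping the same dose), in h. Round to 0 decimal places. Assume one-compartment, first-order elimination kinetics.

To keep the same average steady-state level, dosing rate must scale with clearance.
CL ratio = 65.0 / 100 = 0.6500
New interval (same dose) = 22.6 / 0.6500 = 34.77 h

35 h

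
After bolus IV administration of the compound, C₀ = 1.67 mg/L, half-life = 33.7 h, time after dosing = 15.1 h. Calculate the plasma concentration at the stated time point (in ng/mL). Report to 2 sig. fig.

1200 ng/mL

k = ln2 / t½ = 0.693147 / 33.7 = 0.02057 h⁻¹
C = C₀ · e^(−k·t) = 1.670 × e^(−0.02057 × 15.1)
  = 1.670 × 0.7330 = 1.224 mg/L
Convert: 1.224 mg/L × 1000 = 1224 ng/mL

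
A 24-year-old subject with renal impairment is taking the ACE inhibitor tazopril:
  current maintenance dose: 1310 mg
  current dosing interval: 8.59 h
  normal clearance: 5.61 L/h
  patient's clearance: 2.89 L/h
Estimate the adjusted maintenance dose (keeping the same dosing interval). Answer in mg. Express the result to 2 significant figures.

To keep the same average steady-state level, dosing rate must scale with clearance.
CL ratio = 2.89 / 5.61 = 0.5152
New dose (same interval) = 1310 × 0.5152 = 674.9 mg

670 mg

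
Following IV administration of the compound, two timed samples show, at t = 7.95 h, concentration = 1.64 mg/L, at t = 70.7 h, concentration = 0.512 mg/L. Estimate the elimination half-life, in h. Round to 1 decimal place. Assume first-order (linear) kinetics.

k = ln(C₁/C₂) / (t₂ − t₁) = ln(1.64/0.512) / (70.7 − 7.95)
  = 1.164 / 62.75 = 0.01855 h⁻¹
t½ = ln2 / k = 0.693147 / 0.01855 = 37.37 h

37.4 h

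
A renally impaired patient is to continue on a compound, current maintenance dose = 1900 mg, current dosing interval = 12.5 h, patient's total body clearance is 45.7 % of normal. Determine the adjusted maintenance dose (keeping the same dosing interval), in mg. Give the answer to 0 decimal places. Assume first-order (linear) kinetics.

To keep the same average steady-state level, dosing rate must scale with clearance.
CL ratio = 45.7 / 100 = 0.4570
New dose (same interval) = 1900 × 0.4570 = 868.3 mg

868 mg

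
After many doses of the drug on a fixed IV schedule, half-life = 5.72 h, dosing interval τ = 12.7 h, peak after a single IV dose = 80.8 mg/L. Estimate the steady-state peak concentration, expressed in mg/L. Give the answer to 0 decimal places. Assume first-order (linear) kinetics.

103 mg/L

k = ln2 / t½ = 0.693147 / 5.72 = 0.1212 h⁻¹
e^(−kτ) = e^(−0.1212 × 12.7) = 0.2145
Accumulation ratio R = 1 / (1 − e^(−kτ)) = 1 / (1 − 0.2145) = 1.273
Steady-state peak = C₀ × R = 80.8 × 1.273 = 102.9 mg/L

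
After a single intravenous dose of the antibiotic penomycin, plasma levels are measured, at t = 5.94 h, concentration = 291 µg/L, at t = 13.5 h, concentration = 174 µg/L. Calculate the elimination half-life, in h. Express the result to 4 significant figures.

k = ln(C₁/C₂) / (t₂ − t₁) = ln(291/174) / (13.5 − 5.94)
  = 0.5143 / 7.560 = 0.06803 h⁻¹
t½ = ln2 / k = 0.693147 / 0.06803 = 10.19 h

10.19 h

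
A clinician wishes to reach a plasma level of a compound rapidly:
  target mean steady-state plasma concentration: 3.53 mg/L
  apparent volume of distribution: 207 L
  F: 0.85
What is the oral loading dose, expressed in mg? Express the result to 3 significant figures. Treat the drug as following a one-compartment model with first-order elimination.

860 mg

LD = Css × Vd / F = 3.53 × 207 / 0.85 = 859.7 mg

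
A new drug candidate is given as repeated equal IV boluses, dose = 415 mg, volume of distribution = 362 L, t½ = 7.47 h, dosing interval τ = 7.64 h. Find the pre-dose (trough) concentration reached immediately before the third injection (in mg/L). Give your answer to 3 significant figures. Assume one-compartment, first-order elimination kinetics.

0.842 mg/L

C₀ per dose = Dose / Vd = 415 / 362 = 1.146 mg/L
k = ln2 / t½ = 0.693147 / 7.47 = 0.09279 h⁻¹
Fraction remaining after one interval: r = e^(−kτ) = e^(−0.09279 × 7.64) = 0.4922
Before dose 3, 2 doses have been given (aged 1τ, 2τ).
C_trough = C₀ × (r + r²) = 1.146 × (0.4922 + 0.2423) = 0.8417 mg/L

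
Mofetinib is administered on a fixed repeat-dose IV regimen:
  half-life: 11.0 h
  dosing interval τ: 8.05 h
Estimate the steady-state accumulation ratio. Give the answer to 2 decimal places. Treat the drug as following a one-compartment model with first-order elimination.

2.51

k = ln2 / t½ = 0.693147 / 11.0 = 0.06301 h⁻¹
e^(−kτ) = e^(−0.06301 × 8.05) = 0.6022
Accumulation ratio R = 1 / (1 − e^(−kτ)) = 1 / (1 − 0.6022) = 2.514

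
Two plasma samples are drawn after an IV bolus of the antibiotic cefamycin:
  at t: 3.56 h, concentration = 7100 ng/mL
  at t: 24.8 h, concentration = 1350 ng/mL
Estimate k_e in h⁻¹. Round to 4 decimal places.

0.0782 h⁻¹

k = ln(C₁/C₂) / (t₂ − t₁) = ln(7100/1350) / (24.8 − 3.56)
  = 1.660 / 21.24 = 0.07815 h⁻¹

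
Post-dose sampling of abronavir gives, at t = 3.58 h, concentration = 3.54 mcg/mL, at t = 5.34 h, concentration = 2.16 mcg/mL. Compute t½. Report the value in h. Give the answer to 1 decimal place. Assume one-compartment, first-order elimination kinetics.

k = ln(C₁/C₂) / (t₂ − t₁) = ln(3.54/2.16) / (5.34 − 3.58)
  = 0.4940 / 1.760 = 0.2807 h⁻¹
t½ = ln2 / k = 0.693147 / 0.2807 = 2.469 h

2.5 h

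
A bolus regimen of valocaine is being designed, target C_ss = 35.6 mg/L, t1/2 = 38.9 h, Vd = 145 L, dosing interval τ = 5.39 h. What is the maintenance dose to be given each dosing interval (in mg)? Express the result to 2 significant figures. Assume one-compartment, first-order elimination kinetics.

k = ln2 / t½ = 0.693147 / 38.9 = 0.01782 h⁻¹
CL = k × Vd = 0.01782 × 145 = 2.584 L/h
At steady state, Dose/τ = Css × CL.
Dose = Css × CL × τ = 35.6 × 2.584 × 5.39 = 495.8 mg

500 mg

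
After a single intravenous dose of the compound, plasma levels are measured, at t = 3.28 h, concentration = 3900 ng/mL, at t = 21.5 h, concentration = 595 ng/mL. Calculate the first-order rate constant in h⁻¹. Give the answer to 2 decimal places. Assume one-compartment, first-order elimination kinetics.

k = ln(C₁/C₂) / (t₂ − t₁) = ln(3900/595) / (21.5 − 3.28)
  = 1.880 / 18.22 = 0.1032 h⁻¹

0.10 h⁻¹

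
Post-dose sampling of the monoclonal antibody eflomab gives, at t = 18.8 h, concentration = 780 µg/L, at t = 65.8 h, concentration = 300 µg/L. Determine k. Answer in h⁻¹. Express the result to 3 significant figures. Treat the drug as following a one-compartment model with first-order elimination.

k = ln(C₁/C₂) / (t₂ − t₁) = ln(780/300) / (65.8 − 18.8)
  = 0.9555 / 47.00 = 0.02033 h⁻¹

0.0203 h⁻¹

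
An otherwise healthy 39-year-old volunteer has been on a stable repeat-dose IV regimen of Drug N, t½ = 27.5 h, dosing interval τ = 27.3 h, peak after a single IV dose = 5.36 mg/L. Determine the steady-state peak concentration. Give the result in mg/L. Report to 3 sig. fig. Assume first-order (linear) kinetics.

k = ln2 / t½ = 0.693147 / 27.5 = 0.02521 h⁻¹
e^(−kτ) = e^(−0.02521 × 27.3) = 0.5025
Accumulation ratio R = 1 / (1 − e^(−kτ)) = 1 / (1 − 0.5025) = 2.010
Steady-state peak = C₀ × R = 5.36 × 2.010 = 10.77 mg/L

10.8 mg/L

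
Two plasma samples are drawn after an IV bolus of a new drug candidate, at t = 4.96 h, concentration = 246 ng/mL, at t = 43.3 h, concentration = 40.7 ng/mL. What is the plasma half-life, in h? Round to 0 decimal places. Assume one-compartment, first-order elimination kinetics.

k = ln(C₁/C₂) / (t₂ − t₁) = ln(246/40.7) / (43.3 − 4.96)
  = 1.799 / 38.34 = 0.04692 h⁻¹
t½ = ln2 / k = 0.693147 / 0.04692 = 14.77 h

15 h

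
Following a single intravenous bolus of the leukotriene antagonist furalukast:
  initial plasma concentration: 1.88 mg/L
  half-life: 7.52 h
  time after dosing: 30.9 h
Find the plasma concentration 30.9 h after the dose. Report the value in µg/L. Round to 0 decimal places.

109 µg/L

k = ln2 / t½ = 0.693147 / 7.52 = 0.09217 h⁻¹
C = C₀ · e^(−k·t) = 1.880 × e^(−0.09217 × 30.9)
  = 1.880 × 0.05796 = 0.1090 mg/L
Convert: 0.1090 mg/L × 1000 = 109.0 µg/L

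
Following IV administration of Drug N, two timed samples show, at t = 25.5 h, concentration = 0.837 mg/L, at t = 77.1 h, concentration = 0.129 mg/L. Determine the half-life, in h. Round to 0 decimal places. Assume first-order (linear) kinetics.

19 h

k = ln(C₁/C₂) / (t₂ − t₁) = ln(0.837/0.129) / (77.1 − 25.5)
  = 1.870 / 51.60 = 0.03624 h⁻¹
t½ = ln2 / k = 0.693147 / 0.03624 = 19.13 h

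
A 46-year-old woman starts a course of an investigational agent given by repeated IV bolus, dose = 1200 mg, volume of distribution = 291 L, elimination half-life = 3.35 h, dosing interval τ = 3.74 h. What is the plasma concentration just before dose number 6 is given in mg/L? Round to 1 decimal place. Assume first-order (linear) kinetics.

C₀ per dose = Dose / Vd = 1200 / 291 = 4.124 mg/L
k = ln2 / t½ = 0.693147 / 3.35 = 0.2069 h⁻¹
Fraction remaining after one interval: r = e^(−kτ) = e^(−0.2069 × 3.74) = 0.4613
Before dose 6, 5 doses have been given (aged 1τ, 2τ, 3τ, 4τ, 5τ).
C_trough = C₀ × (r + r² + … + r^5) = C₀ × r(1−r^5)/(1−r)
        = 4.124 × 0.4613 × (1 − 0.02089) / (1 − 0.4613) = 3.458 mg/L

3.5 mg/L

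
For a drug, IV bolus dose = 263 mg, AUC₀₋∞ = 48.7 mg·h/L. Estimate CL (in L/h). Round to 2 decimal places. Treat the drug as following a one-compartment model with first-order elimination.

CL = Dose / AUC = 263 / 48.7 = 5.400 L/h

5.40 L/h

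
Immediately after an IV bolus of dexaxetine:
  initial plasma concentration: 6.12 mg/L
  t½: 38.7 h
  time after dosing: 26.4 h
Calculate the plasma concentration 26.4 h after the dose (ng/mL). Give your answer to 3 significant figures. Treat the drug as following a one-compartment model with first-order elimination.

k = ln2 / t½ = 0.693147 / 38.7 = 0.01791 h⁻¹
C = C₀ · e^(−k·t) = 6.120 × e^(−0.01791 × 26.4)
  = 6.120 × 0.6232 = 3.814 mg/L
Convert: 3.814 mg/L × 1000 = 3814 ng/mL

3810 ng/mL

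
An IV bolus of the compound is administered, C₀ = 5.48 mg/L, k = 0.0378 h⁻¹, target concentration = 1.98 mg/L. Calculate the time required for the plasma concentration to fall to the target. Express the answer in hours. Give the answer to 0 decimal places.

27 h

t = ln(C₀ / C) / k = ln(5.480 / 1.98) / 0.03780
  = ln(2.768) / 0.03780 = 1.018 / 0.03780 = 26.93 h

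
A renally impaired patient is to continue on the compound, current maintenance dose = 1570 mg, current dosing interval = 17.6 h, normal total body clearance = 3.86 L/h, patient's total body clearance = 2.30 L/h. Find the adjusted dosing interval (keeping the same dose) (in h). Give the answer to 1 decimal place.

To keep the same average steady-state level, dosing rate must scale with clearance.
CL ratio = 2.30 / 3.86 = 0.5959
New interval (same dose) = 17.6 / 0.5959 = 29.54 h

29.5 h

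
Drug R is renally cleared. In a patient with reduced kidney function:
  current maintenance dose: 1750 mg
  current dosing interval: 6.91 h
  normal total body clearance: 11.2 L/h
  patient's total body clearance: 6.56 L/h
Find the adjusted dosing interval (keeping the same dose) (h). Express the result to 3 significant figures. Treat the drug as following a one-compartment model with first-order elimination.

To keep the same average steady-state level, dosing rate must scale with clearance.
CL ratio = 6.56 / 11.2 = 0.5857
New interval (same dose) = 6.91 / 0.5857 = 11.80 h

11.8 h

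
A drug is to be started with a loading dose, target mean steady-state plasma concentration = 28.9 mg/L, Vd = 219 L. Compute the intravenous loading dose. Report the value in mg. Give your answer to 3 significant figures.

LD = Css × Vd = 28.9 × 219 = 6329 mg

6330 mg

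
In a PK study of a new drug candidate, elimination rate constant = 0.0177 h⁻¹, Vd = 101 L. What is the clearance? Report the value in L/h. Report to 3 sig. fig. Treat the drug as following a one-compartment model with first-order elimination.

1.79 L/h

CL = k × Vd = 0.0177 × 101 = 1.788 L/h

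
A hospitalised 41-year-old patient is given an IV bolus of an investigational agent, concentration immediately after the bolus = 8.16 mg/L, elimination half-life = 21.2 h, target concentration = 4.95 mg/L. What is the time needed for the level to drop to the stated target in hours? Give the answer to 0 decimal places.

k = ln2 / t½ = 0.693147 / 21.2 = 0.03270 h⁻¹
t = ln(C₀ / C) / k = ln(8.160 / 4.95) / 0.03270
  = ln(1.648) / 0.03270 = 0.4996 / 0.03270 = 15.28 h

15 h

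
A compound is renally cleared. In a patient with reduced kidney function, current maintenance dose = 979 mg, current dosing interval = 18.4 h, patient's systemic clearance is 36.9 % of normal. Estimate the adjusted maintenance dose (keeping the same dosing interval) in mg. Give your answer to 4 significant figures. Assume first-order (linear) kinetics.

To keep the same average steady-state level, dosing rate must scale with clearance.
CL ratio = 36.9 / 100 = 0.3690
New dose (same interval) = 979 × 0.3690 = 361.3 mg

361.3 mg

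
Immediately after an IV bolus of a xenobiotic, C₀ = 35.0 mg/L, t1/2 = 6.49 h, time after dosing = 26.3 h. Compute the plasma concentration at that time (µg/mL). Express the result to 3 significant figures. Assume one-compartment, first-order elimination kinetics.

2.11 µg/mL

k = ln2 / t½ = 0.693147 / 6.49 = 0.1068 h⁻¹
C = C₀ · e^(−k·t) = 35.00 × e^(−0.1068 × 26.3)
  = 35.00 × 0.06027 = 2.109 mg/L
(2.109 mg/L = 2.109 µg/mL)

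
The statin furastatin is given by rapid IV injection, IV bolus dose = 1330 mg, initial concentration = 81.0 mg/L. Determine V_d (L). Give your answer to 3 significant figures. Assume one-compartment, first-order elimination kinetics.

Vd = Dose / C₀ = 1330 / 81.0 = 16.42 L

16.4 L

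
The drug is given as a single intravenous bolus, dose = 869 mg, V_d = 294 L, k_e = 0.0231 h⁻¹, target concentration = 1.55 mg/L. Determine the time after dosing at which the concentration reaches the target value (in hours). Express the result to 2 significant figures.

C₀ = Dose / Vd = 869.0 / 294 = 2.956 mg/L
t = ln(C₀ / C) / k = ln(2.956 / 1.55) / 0.02310
  = ln(1.907) / 0.02310 = 0.6455 / 0.02310 = 27.94 h

28 h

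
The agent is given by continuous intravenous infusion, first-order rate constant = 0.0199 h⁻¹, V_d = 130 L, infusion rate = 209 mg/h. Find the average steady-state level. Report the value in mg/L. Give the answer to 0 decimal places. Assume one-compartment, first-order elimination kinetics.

CL = k × Vd = 0.01990 × 130 = 2.587 L/h
At steady state Css = R₀ / CL = 209 / 2.587 = 80.79 mg/L

81 mg/L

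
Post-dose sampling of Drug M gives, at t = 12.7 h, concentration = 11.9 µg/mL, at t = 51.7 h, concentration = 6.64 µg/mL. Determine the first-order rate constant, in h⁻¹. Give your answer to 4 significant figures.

0.01496 h⁻¹

k = ln(C₁/C₂) / (t₂ − t₁) = ln(11.9/6.64) / (51.7 − 12.7)
  = 0.5834 / 39.00 = 0.01496 h⁻¹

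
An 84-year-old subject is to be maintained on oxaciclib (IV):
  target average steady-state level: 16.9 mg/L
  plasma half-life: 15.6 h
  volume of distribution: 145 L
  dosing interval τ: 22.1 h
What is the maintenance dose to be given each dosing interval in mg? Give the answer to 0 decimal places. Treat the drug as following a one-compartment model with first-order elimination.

2406 mg

k = ln2 / t½ = 0.693147 / 15.6 = 0.04443 h⁻¹
CL = k × Vd = 0.04443 × 145 = 6.442 L/h
At steady state, Dose/τ = Css × CL.
Dose = Css × CL × τ = 16.9 × 6.442 × 22.1 = 2406 mg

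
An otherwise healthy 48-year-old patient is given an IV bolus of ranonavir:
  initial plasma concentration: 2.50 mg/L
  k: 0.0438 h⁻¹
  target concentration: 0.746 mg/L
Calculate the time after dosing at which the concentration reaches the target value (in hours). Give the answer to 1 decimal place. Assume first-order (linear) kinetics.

t = ln(C₀ / C) / k = ln(2.500 / 0.746) / 0.04380
  = ln(3.351) / 0.04380 = 1.209 / 0.04380 = 27.60 h

27.6 h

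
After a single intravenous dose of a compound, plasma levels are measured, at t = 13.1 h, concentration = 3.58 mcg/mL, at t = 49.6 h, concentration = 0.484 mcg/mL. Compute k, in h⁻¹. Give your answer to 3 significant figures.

0.0548 h⁻¹

k = ln(C₁/C₂) / (t₂ − t₁) = ln(3.58/0.484) / (49.6 − 13.1)
  = 2.001 / 36.50 = 0.05482 h⁻¹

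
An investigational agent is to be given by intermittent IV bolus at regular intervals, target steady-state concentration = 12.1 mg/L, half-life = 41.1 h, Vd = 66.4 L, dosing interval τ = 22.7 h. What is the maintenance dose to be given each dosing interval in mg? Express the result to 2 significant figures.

310 mg

k = ln2 / t½ = 0.693147 / 41.1 = 0.01686 h⁻¹
CL = k × Vd = 0.01686 × 66.4 = 1.120 L/h
At steady state, Dose/τ = Css × CL.
Dose = Css × CL × τ = 12.1 × 1.120 × 22.7 = 307.6 mg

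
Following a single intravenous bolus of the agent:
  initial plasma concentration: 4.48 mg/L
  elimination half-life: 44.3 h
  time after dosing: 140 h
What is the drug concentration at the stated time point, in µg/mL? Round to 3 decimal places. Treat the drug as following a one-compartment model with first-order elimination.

k = ln2 / t½ = 0.693147 / 44.3 = 0.01565 h⁻¹
C = C₀ · e^(−k·t) = 4.480 × e^(−0.01565 × 140)
  = 4.480 × 0.1118 = 0.5009 mg/L
(0.5009 mg/L = 0.5009 µg/mL)

0.501 µg/mL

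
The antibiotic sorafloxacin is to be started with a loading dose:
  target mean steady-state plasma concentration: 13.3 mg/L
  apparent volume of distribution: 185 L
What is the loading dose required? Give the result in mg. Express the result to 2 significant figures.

2500 mg

LD = Css × Vd = 13.3 × 185 = 2461 mg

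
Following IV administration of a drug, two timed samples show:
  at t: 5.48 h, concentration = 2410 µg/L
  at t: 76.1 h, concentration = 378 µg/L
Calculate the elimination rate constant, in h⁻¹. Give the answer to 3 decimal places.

0.026 h⁻¹

k = ln(C₁/C₂) / (t₂ − t₁) = ln(2410/378) / (76.1 − 5.48)
  = 1.852 / 70.62 = 0.02622 h⁻¹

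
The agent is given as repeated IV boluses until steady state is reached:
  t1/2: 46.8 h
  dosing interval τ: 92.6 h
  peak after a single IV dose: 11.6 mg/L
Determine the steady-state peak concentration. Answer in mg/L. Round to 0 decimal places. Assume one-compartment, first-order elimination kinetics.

16 mg/L

k = ln2 / t½ = 0.693147 / 46.8 = 0.01481 h⁻¹
e^(−kτ) = e^(−0.01481 × 92.6) = 0.2537
Accumulation ratio R = 1 / (1 − e^(−kτ)) = 1 / (1 − 0.2537) = 1.340
Steady-state peak = C₀ × R = 11.6 × 1.340 = 15.54 mg/L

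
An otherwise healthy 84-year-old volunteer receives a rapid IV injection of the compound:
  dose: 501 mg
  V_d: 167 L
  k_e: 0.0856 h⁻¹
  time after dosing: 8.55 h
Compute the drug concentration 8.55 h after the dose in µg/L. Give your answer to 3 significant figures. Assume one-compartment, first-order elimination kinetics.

C₀ = Dose / Vd = 501.0 / 167 = 3.000 mg/L
C = C₀ · e^(−k·t) = 3.000 × e^(−0.08560 × 8.55)
  = 3.000 × 0.4810 = 1.443 mg/L
Convert: 1.443 mg/L × 1000 = 1443 µg/L

1440 µg/L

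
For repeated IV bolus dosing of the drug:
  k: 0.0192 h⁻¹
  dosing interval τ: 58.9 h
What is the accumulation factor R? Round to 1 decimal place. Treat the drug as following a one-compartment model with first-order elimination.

e^(−kτ) = e^(−0.01920 × 58.9) = 0.3227
Accumulation ratio R = 1 / (1 − e^(−kτ)) = 1 / (1 − 0.3227) = 1.476

1.5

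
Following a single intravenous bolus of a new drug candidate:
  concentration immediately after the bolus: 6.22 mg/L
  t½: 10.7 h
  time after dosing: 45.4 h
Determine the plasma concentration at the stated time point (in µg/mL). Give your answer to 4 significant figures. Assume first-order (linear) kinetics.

0.3285 µg/mL

k = ln2 / t½ = 0.693147 / 10.7 = 0.06478 h⁻¹
C = C₀ · e^(−k·t) = 6.220 × e^(−0.06478 × 45.4)
  = 6.220 × 0.05281 = 0.3285 mg/L
(0.3285 mg/L = 0.3285 µg/mL)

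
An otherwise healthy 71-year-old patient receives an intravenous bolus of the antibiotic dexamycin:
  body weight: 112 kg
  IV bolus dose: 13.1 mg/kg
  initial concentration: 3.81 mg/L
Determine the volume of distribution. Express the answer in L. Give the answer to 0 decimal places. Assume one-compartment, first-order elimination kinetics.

385 L

Dose = 13.1 × 112 = 1467 mg
Vd = Dose / C₀ = 1467 / 3.81 = 385.0 L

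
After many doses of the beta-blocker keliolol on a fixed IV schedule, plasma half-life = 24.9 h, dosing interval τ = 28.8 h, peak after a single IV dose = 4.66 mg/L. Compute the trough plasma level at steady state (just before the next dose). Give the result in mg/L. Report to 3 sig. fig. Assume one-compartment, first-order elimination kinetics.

k = ln2 / t½ = 0.693147 / 24.9 = 0.02784 h⁻¹
e^(−kτ) = e^(−0.02784 × 28.8) = 0.4485
Accumulation ratio R = 1 / (1 − e^(−kτ)) = 1 / (1 − 0.4485) = 1.813
Steady-state trough = C₀ × R × e^(−kτ) = 4.66 × 1.813 × 0.4485 = 3.789 mg/L

3.79 mg/L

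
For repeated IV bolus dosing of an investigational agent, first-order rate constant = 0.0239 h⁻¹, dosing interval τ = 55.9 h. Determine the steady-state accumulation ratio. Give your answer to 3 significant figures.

e^(−kτ) = e^(−0.02390 × 55.9) = 0.2629
Accumulation ratio R = 1 / (1 − e^(−kτ)) = 1 / (1 − 0.2629) = 1.357

1.36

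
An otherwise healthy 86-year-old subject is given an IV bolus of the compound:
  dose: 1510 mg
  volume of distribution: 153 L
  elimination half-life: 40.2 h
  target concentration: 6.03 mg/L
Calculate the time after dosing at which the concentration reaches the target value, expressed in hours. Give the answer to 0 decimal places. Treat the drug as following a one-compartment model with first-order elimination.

C₀ = Dose / Vd = 1510 / 153 = 9.869 mg/L
k = ln2 / t½ = 0.693147 / 40.2 = 0.01724 h⁻¹
t = ln(C₀ / C) / k = ln(9.869 / 6.03) / 0.01724
  = ln(1.637) / 0.01724 = 0.4929 / 0.01724 = 28.59 h

29 h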